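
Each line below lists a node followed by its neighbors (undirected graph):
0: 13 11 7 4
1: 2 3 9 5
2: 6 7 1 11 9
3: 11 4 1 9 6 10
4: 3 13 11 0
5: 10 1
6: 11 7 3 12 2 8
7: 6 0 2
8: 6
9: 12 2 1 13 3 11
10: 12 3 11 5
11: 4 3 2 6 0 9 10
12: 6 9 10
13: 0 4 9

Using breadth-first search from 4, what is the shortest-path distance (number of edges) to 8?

3

Level 0: 4
Level 1: 0, 3, 11, 13
Level 2: 1, 2, 6, 7, 9, 10
Level 3: 5, 8, 12
8 first appears at level 3.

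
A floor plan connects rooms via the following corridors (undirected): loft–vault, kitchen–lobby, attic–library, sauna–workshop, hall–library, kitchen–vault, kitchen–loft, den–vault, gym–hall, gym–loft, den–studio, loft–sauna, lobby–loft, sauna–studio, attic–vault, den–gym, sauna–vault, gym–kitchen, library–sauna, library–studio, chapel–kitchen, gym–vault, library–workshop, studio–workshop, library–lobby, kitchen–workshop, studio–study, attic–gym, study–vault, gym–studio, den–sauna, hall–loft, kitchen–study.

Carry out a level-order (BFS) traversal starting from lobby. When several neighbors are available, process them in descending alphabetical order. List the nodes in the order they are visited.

lobby -> loft -> library -> kitchen -> vault -> sauna -> hall -> gym -> workshop -> studio -> attic -> study -> chapel -> den

Visit lobby; enqueue loft, library, kitchen → queue [loft, library, kitchen]
Visit loft; enqueue vault, sauna, hall, gym → queue [library, kitchen, vault, sauna, hall, gym]
Visit library; enqueue workshop, studio, attic → queue [kitchen, vault, sauna, hall, gym, workshop, studio, attic]
Visit kitchen; enqueue study, chapel → queue [vault, sauna, hall, gym, workshop, studio, attic, study, chapel]
Visit vault; enqueue den → queue [sauna, hall, gym, workshop, studio, attic, study, chapel, den]
Visit sauna → queue [hall, gym, workshop, studio, attic, study, chapel, den]
Visit hall → queue [gym, workshop, studio, attic, study, chapel, den]
Visit gym → queue [workshop, studio, attic, study, chapel, den]
Visit workshop → queue [studio, attic, study, chapel, den]
Visit studio → queue [attic, study, chapel, den]
Visit attic → queue [study, chapel, den]
Visit study → queue [chapel, den]
Visit chapel → queue [den]
Visit den → queue []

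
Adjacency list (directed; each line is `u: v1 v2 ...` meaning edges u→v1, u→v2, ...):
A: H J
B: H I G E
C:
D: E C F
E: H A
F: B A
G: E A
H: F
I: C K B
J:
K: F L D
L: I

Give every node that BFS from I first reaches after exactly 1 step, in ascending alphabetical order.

B, C, K

Level 0: I
Level 1: B, C, K
Level 2: D, E, F, G, H, L
Level 3: A
Level 4: J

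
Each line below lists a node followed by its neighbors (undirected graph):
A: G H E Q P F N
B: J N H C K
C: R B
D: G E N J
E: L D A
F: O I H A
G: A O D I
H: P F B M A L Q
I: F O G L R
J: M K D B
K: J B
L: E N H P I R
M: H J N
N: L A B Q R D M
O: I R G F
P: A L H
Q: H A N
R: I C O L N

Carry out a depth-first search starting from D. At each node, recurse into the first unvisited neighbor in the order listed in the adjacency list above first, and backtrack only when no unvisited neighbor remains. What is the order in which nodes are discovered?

D -> G -> A -> H -> P -> L -> E -> N -> B -> J -> M -> K -> C -> R -> I -> F -> O -> Q

Visit D
D → G
G → A
A → H
H → P
P → L
L → E
L → N
N → B
B → J
J → M
J → K
B → C
C → R
R → I
I → F
F → O
N → Q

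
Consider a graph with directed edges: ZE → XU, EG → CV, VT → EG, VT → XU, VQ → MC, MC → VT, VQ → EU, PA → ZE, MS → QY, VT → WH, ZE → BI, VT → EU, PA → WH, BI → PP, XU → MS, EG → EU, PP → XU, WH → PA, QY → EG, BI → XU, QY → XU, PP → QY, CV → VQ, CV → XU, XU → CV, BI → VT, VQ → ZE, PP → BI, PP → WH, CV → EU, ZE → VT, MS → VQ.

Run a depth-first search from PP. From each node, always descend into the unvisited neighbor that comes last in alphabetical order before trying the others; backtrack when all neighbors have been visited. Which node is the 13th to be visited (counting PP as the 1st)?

Visit PP
PP → XU
XU → MS
MS → VQ
VQ → ZE
ZE → VT
VT → WH
WH → PA
VT → EU
VT → EG
EG → CV
ZE → BI
VQ → MC
MS → QY

Visit order: PP, XU, MS, VQ, ZE, VT, WH, PA, EU, EG, CV, BI, MC, QY

MC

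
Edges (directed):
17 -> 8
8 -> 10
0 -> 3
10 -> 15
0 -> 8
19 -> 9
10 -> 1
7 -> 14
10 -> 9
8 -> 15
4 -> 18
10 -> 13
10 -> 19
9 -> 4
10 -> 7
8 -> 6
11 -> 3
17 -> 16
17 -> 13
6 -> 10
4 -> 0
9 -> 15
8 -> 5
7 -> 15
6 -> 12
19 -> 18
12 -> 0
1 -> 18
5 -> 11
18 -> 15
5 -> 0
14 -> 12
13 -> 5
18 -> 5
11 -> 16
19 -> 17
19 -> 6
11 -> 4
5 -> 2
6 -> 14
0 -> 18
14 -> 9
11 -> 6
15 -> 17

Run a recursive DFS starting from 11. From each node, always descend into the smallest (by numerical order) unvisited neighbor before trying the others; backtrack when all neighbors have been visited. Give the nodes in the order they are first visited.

Visit 11
11 → 3
11 → 4
4 → 0
0 → 8
8 → 5
5 → 2
8 → 6
6 → 10
10 → 1
1 → 18
18 → 15
15 → 17
17 → 13
17 → 16
10 → 7
7 → 14
14 → 9
14 → 12
10 → 19

11 -> 3 -> 4 -> 0 -> 8 -> 5 -> 2 -> 6 -> 10 -> 1 -> 18 -> 15 -> 17 -> 13 -> 16 -> 7 -> 14 -> 9 -> 12 -> 19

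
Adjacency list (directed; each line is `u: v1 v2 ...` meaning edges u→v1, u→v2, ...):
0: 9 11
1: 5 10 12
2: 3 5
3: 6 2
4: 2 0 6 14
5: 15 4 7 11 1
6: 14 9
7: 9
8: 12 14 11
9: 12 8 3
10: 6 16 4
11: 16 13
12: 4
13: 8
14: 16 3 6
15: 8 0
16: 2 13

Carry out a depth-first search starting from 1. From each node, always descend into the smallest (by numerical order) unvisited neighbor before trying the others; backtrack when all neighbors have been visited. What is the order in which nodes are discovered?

1 → 5 → 4 → 0 → 9 → 3 → 2 → 6 → 14 → 16 → 13 → 8 → 11 → 12 → 7 → 15 → 10

Visit 1
1 → 5
5 → 4
4 → 0
0 → 9
9 → 3
3 → 2
3 → 6
6 → 14
14 → 16
16 → 13
13 → 8
8 → 11
8 → 12
5 → 7
5 → 15
1 → 10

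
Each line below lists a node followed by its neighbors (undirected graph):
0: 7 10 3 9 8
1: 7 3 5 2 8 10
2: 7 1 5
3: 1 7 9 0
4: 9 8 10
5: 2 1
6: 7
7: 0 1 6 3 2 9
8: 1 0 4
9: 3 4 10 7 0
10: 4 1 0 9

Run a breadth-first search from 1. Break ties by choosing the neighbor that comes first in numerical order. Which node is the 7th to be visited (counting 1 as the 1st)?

10

Visit 1; enqueue 2, 3, 5, 7, 8, 10 → queue [2, 3, 5, 7, 8, 10]
Visit 2 → queue [3, 5, 7, 8, 10]
Visit 3; enqueue 0, 9 → queue [5, 7, 8, 10, 0, 9]
Visit 5 → queue [7, 8, 10, 0, 9]
Visit 7; enqueue 6 → queue [8, 10, 0, 9, 6]
Visit 8; enqueue 4 → queue [10, 0, 9, 6, 4]
Visit 10 → queue [0, 9, 6, 4]
Visit 0 → queue [9, 6, 4]
Visit 9 → queue [6, 4]
Visit 6 → queue [4]
Visit 4 → queue []

Visit order: 1, 2, 3, 5, 7, 8, 10, 0, 9, 6, 4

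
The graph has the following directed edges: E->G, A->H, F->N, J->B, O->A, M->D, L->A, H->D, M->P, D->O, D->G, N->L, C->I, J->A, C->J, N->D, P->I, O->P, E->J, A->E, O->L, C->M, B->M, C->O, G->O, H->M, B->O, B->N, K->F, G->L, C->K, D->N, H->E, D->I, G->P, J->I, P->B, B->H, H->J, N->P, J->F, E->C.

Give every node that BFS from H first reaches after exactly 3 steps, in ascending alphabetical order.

K, L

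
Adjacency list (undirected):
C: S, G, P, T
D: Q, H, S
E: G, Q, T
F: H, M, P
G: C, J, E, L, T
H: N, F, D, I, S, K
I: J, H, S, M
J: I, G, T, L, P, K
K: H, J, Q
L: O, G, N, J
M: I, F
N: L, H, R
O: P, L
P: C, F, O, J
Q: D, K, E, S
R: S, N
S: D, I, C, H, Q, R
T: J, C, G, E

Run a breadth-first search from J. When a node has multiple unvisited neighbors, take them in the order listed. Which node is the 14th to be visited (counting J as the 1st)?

N

Visit J; enqueue I, G, T, L, P, K → queue [I, G, T, L, P, K]
Visit I; enqueue H, S, M → queue [G, T, L, P, K, H, S, M]
Visit G; enqueue C, E → queue [T, L, P, K, H, S, M, C, E]
Visit T → queue [L, P, K, H, S, M, C, E]
Visit L; enqueue O, N → queue [P, K, H, S, M, C, E, O, N]
Visit P; enqueue F → queue [K, H, S, M, C, E, O, N, F]
Visit K; enqueue Q → queue [H, S, M, C, E, O, N, F, Q]
Visit H; enqueue D → queue [S, M, C, E, O, N, F, Q, D]
Visit S; enqueue R → queue [M, C, E, O, N, F, Q, D, R]
Visit M → queue [C, E, O, N, F, Q, D, R]
Visit C → queue [E, O, N, F, Q, D, R]
Visit E → queue [O, N, F, Q, D, R]
Visit O → queue [N, F, Q, D, R]
Visit N → queue [F, Q, D, R]
Visit F → queue [Q, D, R]
Visit Q → queue [D, R]
Visit D → queue [R]
Visit R → queue []

Visit order: J, I, G, T, L, P, K, H, S, M, C, E, O, N, F, Q, D, R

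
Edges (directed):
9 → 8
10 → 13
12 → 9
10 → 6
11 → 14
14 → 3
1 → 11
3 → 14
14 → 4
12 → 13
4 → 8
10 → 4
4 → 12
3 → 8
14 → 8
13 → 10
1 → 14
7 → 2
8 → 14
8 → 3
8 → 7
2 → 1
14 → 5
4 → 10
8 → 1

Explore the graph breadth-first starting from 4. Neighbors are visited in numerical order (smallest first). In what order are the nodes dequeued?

Visit 4; enqueue 8, 10, 12 → queue [8, 10, 12]
Visit 8; enqueue 1, 3, 7, 14 → queue [10, 12, 1, 3, 7, 14]
Visit 10; enqueue 6, 13 → queue [12, 1, 3, 7, 14, 6, 13]
Visit 12; enqueue 9 → queue [1, 3, 7, 14, 6, 13, 9]
Visit 1; enqueue 11 → queue [3, 7, 14, 6, 13, 9, 11]
Visit 3 → queue [7, 14, 6, 13, 9, 11]
Visit 7; enqueue 2 → queue [14, 6, 13, 9, 11, 2]
Visit 14; enqueue 5 → queue [6, 13, 9, 11, 2, 5]
Visit 6 → queue [13, 9, 11, 2, 5]
Visit 13 → queue [9, 11, 2, 5]
Visit 9 → queue [11, 2, 5]
Visit 11 → queue [2, 5]
Visit 2 → queue [5]
Visit 5 → queue []

4, 8, 10, 12, 1, 3, 7, 14, 6, 13, 9, 11, 2, 5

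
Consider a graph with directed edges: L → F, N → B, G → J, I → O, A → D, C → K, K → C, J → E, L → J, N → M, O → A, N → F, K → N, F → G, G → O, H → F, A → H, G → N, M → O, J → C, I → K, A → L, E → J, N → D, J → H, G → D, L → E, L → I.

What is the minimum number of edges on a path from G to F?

2

Level 0: G
Level 1: D, J, N, O
Level 2: A, B, C, E, F, H, M
Level 3: K, L
Level 4: I
F first appears at level 2.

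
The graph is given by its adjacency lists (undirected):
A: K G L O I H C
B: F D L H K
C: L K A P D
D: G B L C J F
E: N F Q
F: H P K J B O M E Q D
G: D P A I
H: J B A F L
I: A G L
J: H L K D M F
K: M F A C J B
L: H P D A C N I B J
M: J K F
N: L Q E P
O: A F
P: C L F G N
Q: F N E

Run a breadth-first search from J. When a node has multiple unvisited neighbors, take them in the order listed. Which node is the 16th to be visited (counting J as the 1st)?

Visit J; enqueue H, L, K, D, M, F → queue [H, L, K, D, M, F]
Visit H; enqueue B, A → queue [L, K, D, M, F, B, A]
Visit L; enqueue P, C, N, I → queue [K, D, M, F, B, A, P, C, N, I]
Visit K → queue [D, M, F, B, A, P, C, N, I]
Visit D; enqueue G → queue [M, F, B, A, P, C, N, I, G]
Visit M → queue [F, B, A, P, C, N, I, G]
Visit F; enqueue O, E, Q → queue [B, A, P, C, N, I, G, O, E, Q]
Visit B → queue [A, P, C, N, I, G, O, E, Q]
Visit A → queue [P, C, N, I, G, O, E, Q]
Visit P → queue [C, N, I, G, O, E, Q]
Visit C → queue [N, I, G, O, E, Q]
Visit N → queue [I, G, O, E, Q]
Visit I → queue [G, O, E, Q]
Visit G → queue [O, E, Q]
Visit O → queue [E, Q]
Visit E → queue [Q]
Visit Q → queue []

Visit order: J, H, L, K, D, M, F, B, A, P, C, N, I, G, O, E, Q

E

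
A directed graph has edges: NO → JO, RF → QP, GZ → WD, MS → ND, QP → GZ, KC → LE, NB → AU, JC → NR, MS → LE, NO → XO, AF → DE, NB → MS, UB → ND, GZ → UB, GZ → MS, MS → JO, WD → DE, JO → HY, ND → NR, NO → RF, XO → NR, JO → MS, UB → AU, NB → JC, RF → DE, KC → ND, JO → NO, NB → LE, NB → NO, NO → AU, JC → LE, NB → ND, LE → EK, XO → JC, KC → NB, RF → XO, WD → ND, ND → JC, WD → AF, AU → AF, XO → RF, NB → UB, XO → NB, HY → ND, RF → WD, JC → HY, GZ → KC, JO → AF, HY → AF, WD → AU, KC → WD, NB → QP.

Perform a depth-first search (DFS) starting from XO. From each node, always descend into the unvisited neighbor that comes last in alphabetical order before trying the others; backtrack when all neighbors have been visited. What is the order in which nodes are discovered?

Visit XO
XO → RF
RF → WD
WD → ND
ND → NR
ND → JC
JC → LE
LE → EK
JC → HY
HY → AF
AF → DE
WD → AU
RF → QP
QP → GZ
GZ → UB
GZ → MS
MS → JO
JO → NO
GZ → KC
KC → NB

XO RF WD ND NR JC LE EK HY AF DE AU QP GZ UB MS JO NO KC NB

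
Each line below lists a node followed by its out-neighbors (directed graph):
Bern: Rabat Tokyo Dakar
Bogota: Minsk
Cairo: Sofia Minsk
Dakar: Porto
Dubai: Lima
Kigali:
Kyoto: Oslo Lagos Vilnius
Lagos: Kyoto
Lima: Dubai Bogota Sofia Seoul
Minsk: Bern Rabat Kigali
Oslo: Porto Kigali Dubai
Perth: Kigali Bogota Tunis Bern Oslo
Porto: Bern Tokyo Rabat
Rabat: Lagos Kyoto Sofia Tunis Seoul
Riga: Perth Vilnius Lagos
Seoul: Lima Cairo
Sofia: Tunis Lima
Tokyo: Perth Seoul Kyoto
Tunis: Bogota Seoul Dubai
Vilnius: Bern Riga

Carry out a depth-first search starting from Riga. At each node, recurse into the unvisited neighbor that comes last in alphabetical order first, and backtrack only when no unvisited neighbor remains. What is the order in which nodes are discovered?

Visit Riga
Riga → Vilnius
Vilnius → Bern
Bern → Tokyo
Tokyo → Seoul
Seoul → Lima
Lima → Sofia
Sofia → Tunis
Tunis → Dubai
Tunis → Bogota
Bogota → Minsk
Minsk → Rabat
Rabat → Lagos
Lagos → Kyoto
Kyoto → Oslo
Oslo → Porto
Oslo → Kigali
Seoul → Cairo
Tokyo → Perth
Bern → Dakar

Riga Vilnius Bern Tokyo Seoul Lima Sofia Tunis Dubai Bogota Minsk Rabat Lagos Kyoto Oslo Porto Kigali Cairo Perth Dakar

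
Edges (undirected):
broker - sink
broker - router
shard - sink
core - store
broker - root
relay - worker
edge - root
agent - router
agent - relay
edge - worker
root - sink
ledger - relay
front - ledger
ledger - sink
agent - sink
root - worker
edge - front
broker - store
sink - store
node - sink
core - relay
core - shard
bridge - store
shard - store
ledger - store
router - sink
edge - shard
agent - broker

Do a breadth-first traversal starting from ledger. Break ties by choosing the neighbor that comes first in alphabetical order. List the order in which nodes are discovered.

ledger → front → relay → sink → store → edge → agent → core → worker → broker → node → root → router → shard → bridge

Visit ledger; enqueue front, relay, sink, store → queue [front, relay, sink, store]
Visit front; enqueue edge → queue [relay, sink, store, edge]
Visit relay; enqueue agent, core, worker → queue [sink, store, edge, agent, core, worker]
Visit sink; enqueue broker, node, root, router, shard → queue [store, edge, agent, core, worker, broker, node, root, router, shard]
Visit store; enqueue bridge → queue [edge, agent, core, worker, broker, node, root, router, shard, bridge]
Visit edge → queue [agent, core, worker, broker, node, root, router, shard, bridge]
Visit agent → queue [core, worker, broker, node, root, router, shard, bridge]
Visit core → queue [worker, broker, node, root, router, shard, bridge]
Visit worker → queue [broker, node, root, router, shard, bridge]
Visit broker → queue [node, root, router, shard, bridge]
Visit node → queue [root, router, shard, bridge]
Visit root → queue [router, shard, bridge]
Visit router → queue [shard, bridge]
Visit shard → queue [bridge]
Visit bridge → queue []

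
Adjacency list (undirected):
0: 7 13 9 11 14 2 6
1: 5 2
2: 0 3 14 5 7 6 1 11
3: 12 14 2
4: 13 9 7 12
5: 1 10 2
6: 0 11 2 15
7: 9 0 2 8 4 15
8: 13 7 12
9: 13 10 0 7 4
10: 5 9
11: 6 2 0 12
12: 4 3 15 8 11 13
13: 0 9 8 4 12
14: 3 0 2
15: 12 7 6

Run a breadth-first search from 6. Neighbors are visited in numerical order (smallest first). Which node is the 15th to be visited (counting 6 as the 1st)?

Visit 6; enqueue 0, 2, 11, 15 → queue [0, 2, 11, 15]
Visit 0; enqueue 7, 9, 13, 14 → queue [2, 11, 15, 7, 9, 13, 14]
Visit 2; enqueue 1, 3, 5 → queue [11, 15, 7, 9, 13, 14, 1, 3, 5]
Visit 11; enqueue 12 → queue [15, 7, 9, 13, 14, 1, 3, 5, 12]
Visit 15 → queue [7, 9, 13, 14, 1, 3, 5, 12]
Visit 7; enqueue 4, 8 → queue [9, 13, 14, 1, 3, 5, 12, 4, 8]
Visit 9; enqueue 10 → queue [13, 14, 1, 3, 5, 12, 4, 8, 10]
Visit 13 → queue [14, 1, 3, 5, 12, 4, 8, 10]
Visit 14 → queue [1, 3, 5, 12, 4, 8, 10]
Visit 1 → queue [3, 5, 12, 4, 8, 10]
Visit 3 → queue [5, 12, 4, 8, 10]
Visit 5 → queue [12, 4, 8, 10]
Visit 12 → queue [4, 8, 10]
Visit 4 → queue [8, 10]
Visit 8 → queue [10]
Visit 10 → queue []

Visit order: 6, 0, 2, 11, 15, 7, 9, 13, 14, 1, 3, 5, 12, 4, 8, 10

8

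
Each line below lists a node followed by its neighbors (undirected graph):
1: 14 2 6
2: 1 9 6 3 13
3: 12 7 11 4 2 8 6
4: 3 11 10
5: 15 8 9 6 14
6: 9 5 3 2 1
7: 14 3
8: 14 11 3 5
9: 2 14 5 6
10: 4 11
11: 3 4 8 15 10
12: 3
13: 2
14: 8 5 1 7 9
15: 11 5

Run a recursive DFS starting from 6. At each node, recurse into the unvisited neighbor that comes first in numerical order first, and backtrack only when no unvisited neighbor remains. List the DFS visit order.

6 -> 1 -> 2 -> 3 -> 4 -> 10 -> 11 -> 8 -> 5 -> 9 -> 14 -> 7 -> 15 -> 12 -> 13

Visit 6
6 → 1
1 → 2
2 → 3
3 → 4
4 → 10
10 → 11
11 → 8
8 → 5
5 → 9
9 → 14
14 → 7
5 → 15
3 → 12
2 → 13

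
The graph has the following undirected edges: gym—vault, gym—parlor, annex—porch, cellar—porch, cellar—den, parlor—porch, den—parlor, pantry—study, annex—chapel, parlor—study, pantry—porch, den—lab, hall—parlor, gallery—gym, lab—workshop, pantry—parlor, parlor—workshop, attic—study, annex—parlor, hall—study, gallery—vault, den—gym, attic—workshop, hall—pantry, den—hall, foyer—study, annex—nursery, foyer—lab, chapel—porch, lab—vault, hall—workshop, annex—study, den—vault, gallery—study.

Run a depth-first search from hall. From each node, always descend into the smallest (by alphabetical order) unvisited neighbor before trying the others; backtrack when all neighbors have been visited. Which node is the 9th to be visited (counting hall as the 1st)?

gym

Visit hall
hall → den
den → cellar
cellar → porch
porch → annex
annex → chapel
annex → nursery
annex → parlor
parlor → gym
gym → gallery
gallery → study
study → attic
attic → workshop
workshop → lab
lab → foyer
lab → vault
study → pantry

Visit order: hall, den, cellar, porch, annex, chapel, nursery, parlor, gym, gallery, study, attic, workshop, lab, foyer, vault, pantry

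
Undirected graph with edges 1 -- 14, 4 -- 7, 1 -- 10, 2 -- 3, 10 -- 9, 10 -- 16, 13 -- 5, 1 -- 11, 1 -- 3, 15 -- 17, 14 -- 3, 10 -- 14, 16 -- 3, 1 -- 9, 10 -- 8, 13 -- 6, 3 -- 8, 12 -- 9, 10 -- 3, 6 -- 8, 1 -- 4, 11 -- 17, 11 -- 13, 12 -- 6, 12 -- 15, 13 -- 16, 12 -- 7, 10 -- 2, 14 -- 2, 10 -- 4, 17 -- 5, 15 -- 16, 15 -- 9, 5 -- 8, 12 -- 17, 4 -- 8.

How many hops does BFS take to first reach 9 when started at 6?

2

Level 0: 6
Level 1: 8, 12, 13
Level 2: 3, 4, 5, 7, 9, 10, 11, 15, 16, 17
Level 3: 1, 2, 14
9 first appears at level 2.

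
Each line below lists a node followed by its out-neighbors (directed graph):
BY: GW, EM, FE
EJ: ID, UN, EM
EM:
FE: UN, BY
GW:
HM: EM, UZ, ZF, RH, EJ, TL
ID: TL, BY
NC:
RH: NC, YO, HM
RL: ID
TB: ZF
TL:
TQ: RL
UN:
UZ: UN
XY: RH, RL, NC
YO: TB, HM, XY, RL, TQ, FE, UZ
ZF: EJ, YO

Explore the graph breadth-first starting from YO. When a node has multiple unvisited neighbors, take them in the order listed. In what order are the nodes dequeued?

Visit YO; enqueue TB, HM, XY, RL, TQ, FE, UZ → queue [TB, HM, XY, RL, TQ, FE, UZ]
Visit TB; enqueue ZF → queue [HM, XY, RL, TQ, FE, UZ, ZF]
Visit HM; enqueue EM, RH, EJ, TL → queue [XY, RL, TQ, FE, UZ, ZF, EM, RH, EJ, TL]
Visit XY; enqueue NC → queue [RL, TQ, FE, UZ, ZF, EM, RH, EJ, TL, NC]
Visit RL; enqueue ID → queue [TQ, FE, UZ, ZF, EM, RH, EJ, TL, NC, ID]
Visit TQ → queue [FE, UZ, ZF, EM, RH, EJ, TL, NC, ID]
Visit FE; enqueue UN, BY → queue [UZ, ZF, EM, RH, EJ, TL, NC, ID, UN, BY]
Visit UZ → queue [ZF, EM, RH, EJ, TL, NC, ID, UN, BY]
Visit ZF → queue [EM, RH, EJ, TL, NC, ID, UN, BY]
Visit EM → queue [RH, EJ, TL, NC, ID, UN, BY]
Visit RH → queue [EJ, TL, NC, ID, UN, BY]
Visit EJ → queue [TL, NC, ID, UN, BY]
Visit TL → queue [NC, ID, UN, BY]
Visit NC → queue [ID, UN, BY]
Visit ID → queue [UN, BY]
Visit UN → queue [BY]
Visit BY; enqueue GW → queue [GW]
Visit GW → queue []

YO, TB, HM, XY, RL, TQ, FE, UZ, ZF, EM, RH, EJ, TL, NC, ID, UN, BY, GW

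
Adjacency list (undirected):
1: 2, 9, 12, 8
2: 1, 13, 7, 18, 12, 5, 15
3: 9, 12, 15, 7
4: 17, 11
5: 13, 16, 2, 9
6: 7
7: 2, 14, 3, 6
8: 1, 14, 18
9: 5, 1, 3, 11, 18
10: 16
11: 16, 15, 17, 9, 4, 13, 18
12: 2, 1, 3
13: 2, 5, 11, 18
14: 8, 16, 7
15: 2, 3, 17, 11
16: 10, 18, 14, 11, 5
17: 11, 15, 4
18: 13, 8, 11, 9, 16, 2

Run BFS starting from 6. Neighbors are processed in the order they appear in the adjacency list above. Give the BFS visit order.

6, 7, 2, 14, 3, 1, 13, 18, 12, 5, 15, 8, 16, 9, 11, 17, 10, 4

Visit 6; enqueue 7 → queue [7]
Visit 7; enqueue 2, 14, 3 → queue [2, 14, 3]
Visit 2; enqueue 1, 13, 18, 12, 5, 15 → queue [14, 3, 1, 13, 18, 12, 5, 15]
Visit 14; enqueue 8, 16 → queue [3, 1, 13, 18, 12, 5, 15, 8, 16]
Visit 3; enqueue 9 → queue [1, 13, 18, 12, 5, 15, 8, 16, 9]
Visit 1 → queue [13, 18, 12, 5, 15, 8, 16, 9]
Visit 13; enqueue 11 → queue [18, 12, 5, 15, 8, 16, 9, 11]
Visit 18 → queue [12, 5, 15, 8, 16, 9, 11]
Visit 12 → queue [5, 15, 8, 16, 9, 11]
Visit 5 → queue [15, 8, 16, 9, 11]
Visit 15; enqueue 17 → queue [8, 16, 9, 11, 17]
Visit 8 → queue [16, 9, 11, 17]
Visit 16; enqueue 10 → queue [9, 11, 17, 10]
Visit 9 → queue [11, 17, 10]
Visit 11; enqueue 4 → queue [17, 10, 4]
Visit 17 → queue [10, 4]
Visit 10 → queue [4]
Visit 4 → queue []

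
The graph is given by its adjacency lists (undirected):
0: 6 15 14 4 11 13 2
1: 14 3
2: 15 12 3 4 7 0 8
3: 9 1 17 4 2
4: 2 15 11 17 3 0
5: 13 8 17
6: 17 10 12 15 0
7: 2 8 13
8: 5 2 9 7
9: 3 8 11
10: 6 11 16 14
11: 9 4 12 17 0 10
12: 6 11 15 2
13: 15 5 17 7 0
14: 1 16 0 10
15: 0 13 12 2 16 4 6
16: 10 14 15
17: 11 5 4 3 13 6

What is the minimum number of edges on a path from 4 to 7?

Level 0: 4
Level 1: 0, 2, 3, 11, 15, 17
Level 2: 1, 5, 6, 7, 8, 9, 10, 12, 13, 14, 16
7 first appears at level 2.

2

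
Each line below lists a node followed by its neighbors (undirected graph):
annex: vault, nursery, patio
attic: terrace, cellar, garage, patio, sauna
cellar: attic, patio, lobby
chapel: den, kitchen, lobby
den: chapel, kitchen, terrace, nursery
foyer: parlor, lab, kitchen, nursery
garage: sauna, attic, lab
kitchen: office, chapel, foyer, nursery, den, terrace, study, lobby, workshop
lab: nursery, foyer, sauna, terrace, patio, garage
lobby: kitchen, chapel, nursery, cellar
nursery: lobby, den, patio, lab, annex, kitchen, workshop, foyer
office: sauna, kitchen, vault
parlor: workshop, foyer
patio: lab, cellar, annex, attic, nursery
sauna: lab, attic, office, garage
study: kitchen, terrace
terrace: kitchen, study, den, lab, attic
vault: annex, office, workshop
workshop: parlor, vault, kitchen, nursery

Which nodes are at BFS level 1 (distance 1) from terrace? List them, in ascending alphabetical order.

Level 0: terrace
Level 1: attic, den, kitchen, lab, study
Level 2: cellar, chapel, foyer, garage, lobby, nursery, office, patio, sauna, workshop
Level 3: annex, parlor, vault

attic, den, kitchen, lab, study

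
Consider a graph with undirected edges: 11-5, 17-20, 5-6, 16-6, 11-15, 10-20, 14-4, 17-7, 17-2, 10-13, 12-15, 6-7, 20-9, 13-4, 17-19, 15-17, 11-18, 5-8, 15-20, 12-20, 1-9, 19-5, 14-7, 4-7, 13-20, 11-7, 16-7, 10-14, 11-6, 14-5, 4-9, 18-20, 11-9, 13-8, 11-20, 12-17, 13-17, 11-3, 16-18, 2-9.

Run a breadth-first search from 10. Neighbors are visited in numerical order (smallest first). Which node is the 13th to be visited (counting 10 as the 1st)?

15

Visit 10; enqueue 13, 14, 20 → queue [13, 14, 20]
Visit 13; enqueue 4, 8, 17 → queue [14, 20, 4, 8, 17]
Visit 14; enqueue 5, 7 → queue [20, 4, 8, 17, 5, 7]
Visit 20; enqueue 9, 11, 12, 15, 18 → queue [4, 8, 17, 5, 7, 9, 11, 12, 15, 18]
Visit 4 → queue [8, 17, 5, 7, 9, 11, 12, 15, 18]
Visit 8 → queue [17, 5, 7, 9, 11, 12, 15, 18]
Visit 17; enqueue 2, 19 → queue [5, 7, 9, 11, 12, 15, 18, 2, 19]
Visit 5; enqueue 6 → queue [7, 9, 11, 12, 15, 18, 2, 19, 6]
Visit 7; enqueue 16 → queue [9, 11, 12, 15, 18, 2, 19, 6, 16]
Visit 9; enqueue 1 → queue [11, 12, 15, 18, 2, 19, 6, 16, 1]
Visit 11; enqueue 3 → queue [12, 15, 18, 2, 19, 6, 16, 1, 3]
Visit 12 → queue [15, 18, 2, 19, 6, 16, 1, 3]
Visit 15 → queue [18, 2, 19, 6, 16, 1, 3]
Visit 18 → queue [2, 19, 6, 16, 1, 3]
Visit 2 → queue [19, 6, 16, 1, 3]
Visit 19 → queue [6, 16, 1, 3]
Visit 6 → queue [16, 1, 3]
Visit 16 → queue [1, 3]
Visit 1 → queue [3]
Visit 3 → queue []

Visit order: 10, 13, 14, 20, 4, 8, 17, 5, 7, 9, 11, 12, 15, 18, 2, 19, 6, 16, 1, 3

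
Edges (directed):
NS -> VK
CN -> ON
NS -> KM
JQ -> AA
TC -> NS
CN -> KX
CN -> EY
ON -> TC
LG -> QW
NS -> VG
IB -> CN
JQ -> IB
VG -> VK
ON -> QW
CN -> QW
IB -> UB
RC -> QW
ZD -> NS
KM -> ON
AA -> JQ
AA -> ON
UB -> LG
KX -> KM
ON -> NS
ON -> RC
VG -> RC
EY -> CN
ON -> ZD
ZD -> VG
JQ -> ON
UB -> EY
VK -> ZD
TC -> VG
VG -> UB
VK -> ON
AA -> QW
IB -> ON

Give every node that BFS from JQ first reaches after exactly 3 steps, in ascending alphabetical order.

Level 0: JQ
Level 1: AA, IB, ON
Level 2: CN, NS, QW, RC, TC, UB, ZD
Level 3: EY, KM, KX, LG, VG, VK

EY, KM, KX, LG, VG, VK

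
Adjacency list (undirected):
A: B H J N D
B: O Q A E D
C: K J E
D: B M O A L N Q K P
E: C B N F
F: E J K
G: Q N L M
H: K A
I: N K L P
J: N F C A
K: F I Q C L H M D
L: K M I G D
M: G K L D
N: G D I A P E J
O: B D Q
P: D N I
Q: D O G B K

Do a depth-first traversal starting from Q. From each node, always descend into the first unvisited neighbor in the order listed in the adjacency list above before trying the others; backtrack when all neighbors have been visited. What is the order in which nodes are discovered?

Visit Q
Q → D
D → B
B → O
B → A
A → H
H → K
K → F
F → E
E → C
C → J
J → N
N → G
G → L
L → M
L → I
I → P

Q -> D -> B -> O -> A -> H -> K -> F -> E -> C -> J -> N -> G -> L -> M -> I -> P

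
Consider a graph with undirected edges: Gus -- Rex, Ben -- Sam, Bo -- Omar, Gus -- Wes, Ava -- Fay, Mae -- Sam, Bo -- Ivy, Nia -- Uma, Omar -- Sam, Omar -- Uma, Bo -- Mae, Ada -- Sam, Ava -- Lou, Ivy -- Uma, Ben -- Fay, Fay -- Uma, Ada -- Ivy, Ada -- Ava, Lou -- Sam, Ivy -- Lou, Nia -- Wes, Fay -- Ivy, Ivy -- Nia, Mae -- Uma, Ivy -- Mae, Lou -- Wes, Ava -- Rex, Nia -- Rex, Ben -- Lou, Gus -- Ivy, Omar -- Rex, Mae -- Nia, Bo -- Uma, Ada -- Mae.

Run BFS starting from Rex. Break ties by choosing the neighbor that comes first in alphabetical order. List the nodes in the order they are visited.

Visit Rex; enqueue Ava, Gus, Nia, Omar → queue [Ava, Gus, Nia, Omar]
Visit Ava; enqueue Ada, Fay, Lou → queue [Gus, Nia, Omar, Ada, Fay, Lou]
Visit Gus; enqueue Ivy, Wes → queue [Nia, Omar, Ada, Fay, Lou, Ivy, Wes]
Visit Nia; enqueue Mae, Uma → queue [Omar, Ada, Fay, Lou, Ivy, Wes, Mae, Uma]
Visit Omar; enqueue Bo, Sam → queue [Ada, Fay, Lou, Ivy, Wes, Mae, Uma, Bo, Sam]
Visit Ada → queue [Fay, Lou, Ivy, Wes, Mae, Uma, Bo, Sam]
Visit Fay; enqueue Ben → queue [Lou, Ivy, Wes, Mae, Uma, Bo, Sam, Ben]
Visit Lou → queue [Ivy, Wes, Mae, Uma, Bo, Sam, Ben]
Visit Ivy → queue [Wes, Mae, Uma, Bo, Sam, Ben]
Visit Wes → queue [Mae, Uma, Bo, Sam, Ben]
Visit Mae → queue [Uma, Bo, Sam, Ben]
Visit Uma → queue [Bo, Sam, Ben]
Visit Bo → queue [Sam, Ben]
Visit Sam → queue [Ben]
Visit Ben → queue []

Rex → Ava → Gus → Nia → Omar → Ada → Fay → Lou → Ivy → Wes → Mae → Uma → Bo → Sam → Ben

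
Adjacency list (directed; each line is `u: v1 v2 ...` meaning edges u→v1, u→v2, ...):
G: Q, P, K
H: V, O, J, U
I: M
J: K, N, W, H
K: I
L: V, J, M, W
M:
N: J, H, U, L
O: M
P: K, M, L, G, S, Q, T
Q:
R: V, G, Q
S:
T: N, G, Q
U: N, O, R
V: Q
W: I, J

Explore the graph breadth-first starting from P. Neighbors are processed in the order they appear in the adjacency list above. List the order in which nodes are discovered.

Visit P; enqueue K, M, L, G, S, Q, T → queue [K, M, L, G, S, Q, T]
Visit K; enqueue I → queue [M, L, G, S, Q, T, I]
Visit M → queue [L, G, S, Q, T, I]
Visit L; enqueue V, J, W → queue [G, S, Q, T, I, V, J, W]
Visit G → queue [S, Q, T, I, V, J, W]
Visit S → queue [Q, T, I, V, J, W]
Visit Q → queue [T, I, V, J, W]
Visit T; enqueue N → queue [I, V, J, W, N]
Visit I → queue [V, J, W, N]
Visit V → queue [J, W, N]
Visit J; enqueue H → queue [W, N, H]
Visit W → queue [N, H]
Visit N; enqueue U → queue [H, U]
Visit H; enqueue O → queue [U, O]
Visit U; enqueue R → queue [O, R]
Visit O → queue [R]
Visit R → queue []

P, K, M, L, G, S, Q, T, I, V, J, W, N, H, U, O, R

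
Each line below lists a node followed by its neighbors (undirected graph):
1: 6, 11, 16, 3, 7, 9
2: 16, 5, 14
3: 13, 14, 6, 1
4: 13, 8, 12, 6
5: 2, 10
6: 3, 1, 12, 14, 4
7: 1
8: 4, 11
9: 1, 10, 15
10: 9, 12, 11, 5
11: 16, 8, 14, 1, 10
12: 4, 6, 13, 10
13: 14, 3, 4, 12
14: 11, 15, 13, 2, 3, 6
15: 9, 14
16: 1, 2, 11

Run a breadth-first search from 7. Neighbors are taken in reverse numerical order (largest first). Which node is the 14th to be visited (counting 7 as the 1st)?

Visit 7; enqueue 1 → queue [1]
Visit 1; enqueue 16, 11, 9, 6, 3 → queue [16, 11, 9, 6, 3]
Visit 16; enqueue 2 → queue [11, 9, 6, 3, 2]
Visit 11; enqueue 14, 10, 8 → queue [9, 6, 3, 2, 14, 10, 8]
Visit 9; enqueue 15 → queue [6, 3, 2, 14, 10, 8, 15]
Visit 6; enqueue 12, 4 → queue [3, 2, 14, 10, 8, 15, 12, 4]
Visit 3; enqueue 13 → queue [2, 14, 10, 8, 15, 12, 4, 13]
Visit 2; enqueue 5 → queue [14, 10, 8, 15, 12, 4, 13, 5]
Visit 14 → queue [10, 8, 15, 12, 4, 13, 5]
Visit 10 → queue [8, 15, 12, 4, 13, 5]
Visit 8 → queue [15, 12, 4, 13, 5]
Visit 15 → queue [12, 4, 13, 5]
Visit 12 → queue [4, 13, 5]
Visit 4 → queue [13, 5]
Visit 13 → queue [5]
Visit 5 → queue []

Visit order: 7, 1, 16, 11, 9, 6, 3, 2, 14, 10, 8, 15, 12, 4, 13, 5

4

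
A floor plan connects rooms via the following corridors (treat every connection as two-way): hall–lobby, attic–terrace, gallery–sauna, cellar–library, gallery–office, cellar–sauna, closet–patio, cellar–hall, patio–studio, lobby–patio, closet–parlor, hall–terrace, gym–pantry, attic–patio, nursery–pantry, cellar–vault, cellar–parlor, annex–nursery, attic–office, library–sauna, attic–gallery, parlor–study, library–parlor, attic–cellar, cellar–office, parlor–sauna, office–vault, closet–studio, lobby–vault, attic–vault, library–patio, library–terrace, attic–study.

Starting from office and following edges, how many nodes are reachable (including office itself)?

15

BFS from office visits: office, vault, gallery, cellar, attic, lobby, sauna, parlor, library, hall, terrace, study, patio, closet, studio
Reachable nodes: 15 of 19 total.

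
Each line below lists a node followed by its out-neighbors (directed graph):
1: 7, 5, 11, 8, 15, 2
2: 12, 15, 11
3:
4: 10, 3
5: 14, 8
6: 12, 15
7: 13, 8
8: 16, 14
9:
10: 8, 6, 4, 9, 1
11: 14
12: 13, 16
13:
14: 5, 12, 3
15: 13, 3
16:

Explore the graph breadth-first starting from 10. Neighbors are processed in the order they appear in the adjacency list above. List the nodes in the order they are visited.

10 → 8 → 6 → 4 → 9 → 1 → 16 → 14 → 12 → 15 → 3 → 7 → 5 → 11 → 2 → 13

Visit 10; enqueue 8, 6, 4, 9, 1 → queue [8, 6, 4, 9, 1]
Visit 8; enqueue 16, 14 → queue [6, 4, 9, 1, 16, 14]
Visit 6; enqueue 12, 15 → queue [4, 9, 1, 16, 14, 12, 15]
Visit 4; enqueue 3 → queue [9, 1, 16, 14, 12, 15, 3]
Visit 9 → queue [1, 16, 14, 12, 15, 3]
Visit 1; enqueue 7, 5, 11, 2 → queue [16, 14, 12, 15, 3, 7, 5, 11, 2]
Visit 16 → queue [14, 12, 15, 3, 7, 5, 11, 2]
Visit 14 → queue [12, 15, 3, 7, 5, 11, 2]
Visit 12; enqueue 13 → queue [15, 3, 7, 5, 11, 2, 13]
Visit 15 → queue [3, 7, 5, 11, 2, 13]
Visit 3 → queue [7, 5, 11, 2, 13]
Visit 7 → queue [5, 11, 2, 13]
Visit 5 → queue [11, 2, 13]
Visit 11 → queue [2, 13]
Visit 2 → queue [13]
Visit 13 → queue []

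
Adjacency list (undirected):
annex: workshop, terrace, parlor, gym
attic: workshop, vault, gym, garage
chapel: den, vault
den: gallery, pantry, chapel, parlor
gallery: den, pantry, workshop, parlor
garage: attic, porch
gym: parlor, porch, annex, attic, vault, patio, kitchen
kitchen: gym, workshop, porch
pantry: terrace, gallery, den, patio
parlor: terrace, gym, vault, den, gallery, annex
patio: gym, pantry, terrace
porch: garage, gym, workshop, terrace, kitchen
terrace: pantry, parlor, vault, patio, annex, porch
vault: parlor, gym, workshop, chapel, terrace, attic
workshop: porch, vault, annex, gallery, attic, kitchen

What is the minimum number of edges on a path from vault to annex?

2

Level 0: vault
Level 1: attic, chapel, gym, parlor, terrace, workshop
Level 2: annex, den, gallery, garage, kitchen, pantry, patio, porch
annex first appears at level 2.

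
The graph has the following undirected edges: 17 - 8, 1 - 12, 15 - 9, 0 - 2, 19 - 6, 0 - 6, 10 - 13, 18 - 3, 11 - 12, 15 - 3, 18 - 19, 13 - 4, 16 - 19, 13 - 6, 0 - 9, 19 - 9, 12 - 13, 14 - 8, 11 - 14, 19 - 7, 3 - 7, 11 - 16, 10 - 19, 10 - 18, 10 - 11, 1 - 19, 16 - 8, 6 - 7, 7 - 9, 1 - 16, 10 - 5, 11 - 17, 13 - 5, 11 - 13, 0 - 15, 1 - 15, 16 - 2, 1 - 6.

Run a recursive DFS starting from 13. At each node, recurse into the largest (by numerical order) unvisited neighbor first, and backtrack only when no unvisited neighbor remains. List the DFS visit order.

13 -> 12 -> 11 -> 17 -> 8 -> 16 -> 19 -> 18 -> 10 -> 5 -> 3 -> 15 -> 9 -> 7 -> 6 -> 1 -> 0 -> 2 -> 14 -> 4

Visit 13
13 → 12
12 → 11
11 → 17
17 → 8
8 → 16
16 → 19
19 → 18
18 → 10
10 → 5
18 → 3
3 → 15
15 → 9
9 → 7
7 → 6
6 → 1
6 → 0
0 → 2
8 → 14
13 → 4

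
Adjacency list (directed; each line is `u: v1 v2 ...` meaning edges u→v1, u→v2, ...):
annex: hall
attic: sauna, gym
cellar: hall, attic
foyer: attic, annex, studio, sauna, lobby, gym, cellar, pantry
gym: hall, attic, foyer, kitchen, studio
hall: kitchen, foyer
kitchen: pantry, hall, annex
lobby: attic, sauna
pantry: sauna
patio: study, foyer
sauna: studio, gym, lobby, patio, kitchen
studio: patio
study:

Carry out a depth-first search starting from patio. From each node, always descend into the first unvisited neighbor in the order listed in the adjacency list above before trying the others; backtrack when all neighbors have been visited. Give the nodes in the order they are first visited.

patio -> study -> foyer -> attic -> sauna -> studio -> gym -> hall -> kitchen -> pantry -> annex -> lobby -> cellar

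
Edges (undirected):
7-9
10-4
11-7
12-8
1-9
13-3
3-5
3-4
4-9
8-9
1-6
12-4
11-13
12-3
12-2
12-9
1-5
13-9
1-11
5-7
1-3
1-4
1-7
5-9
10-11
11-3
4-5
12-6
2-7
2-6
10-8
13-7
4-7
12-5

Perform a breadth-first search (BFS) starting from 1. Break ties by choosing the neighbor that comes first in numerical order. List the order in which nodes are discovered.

Visit 1; enqueue 3, 4, 5, 6, 7, 9, 11 → queue [3, 4, 5, 6, 7, 9, 11]
Visit 3; enqueue 12, 13 → queue [4, 5, 6, 7, 9, 11, 12, 13]
Visit 4; enqueue 10 → queue [5, 6, 7, 9, 11, 12, 13, 10]
Visit 5 → queue [6, 7, 9, 11, 12, 13, 10]
Visit 6; enqueue 2 → queue [7, 9, 11, 12, 13, 10, 2]
Visit 7 → queue [9, 11, 12, 13, 10, 2]
Visit 9; enqueue 8 → queue [11, 12, 13, 10, 2, 8]
Visit 11 → queue [12, 13, 10, 2, 8]
Visit 12 → queue [13, 10, 2, 8]
Visit 13 → queue [10, 2, 8]
Visit 10 → queue [2, 8]
Visit 2 → queue [8]
Visit 8 → queue []

1 → 3 → 4 → 5 → 6 → 7 → 9 → 11 → 12 → 13 → 10 → 2 → 8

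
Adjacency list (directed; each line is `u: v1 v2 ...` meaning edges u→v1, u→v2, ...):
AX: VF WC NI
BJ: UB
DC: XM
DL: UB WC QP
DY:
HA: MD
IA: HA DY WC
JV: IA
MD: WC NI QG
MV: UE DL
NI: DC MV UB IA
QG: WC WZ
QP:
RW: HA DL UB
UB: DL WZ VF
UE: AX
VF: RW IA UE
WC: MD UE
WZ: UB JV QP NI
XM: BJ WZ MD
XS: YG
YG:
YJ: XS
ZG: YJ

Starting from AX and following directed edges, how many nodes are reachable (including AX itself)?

20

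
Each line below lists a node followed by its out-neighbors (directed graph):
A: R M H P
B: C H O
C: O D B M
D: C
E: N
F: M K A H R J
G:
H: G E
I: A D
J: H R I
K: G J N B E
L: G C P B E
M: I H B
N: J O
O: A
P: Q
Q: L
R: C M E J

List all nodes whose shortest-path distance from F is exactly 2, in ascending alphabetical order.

Level 0: F
Level 1: A, H, J, K, M, R
Level 2: B, C, E, G, I, N, P
Level 3: D, O, Q
Level 4: L

B, C, E, G, I, N, P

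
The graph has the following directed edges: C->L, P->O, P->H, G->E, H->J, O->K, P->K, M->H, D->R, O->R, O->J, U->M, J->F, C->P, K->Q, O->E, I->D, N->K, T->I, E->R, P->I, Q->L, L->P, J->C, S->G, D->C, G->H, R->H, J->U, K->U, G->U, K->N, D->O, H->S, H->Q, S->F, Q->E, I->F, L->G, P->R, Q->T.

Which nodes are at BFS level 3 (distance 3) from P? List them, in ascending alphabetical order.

C, G, L, M, T

Level 0: P
Level 1: H, I, K, O, R
Level 2: D, E, F, J, N, Q, S, U
Level 3: C, G, L, M, T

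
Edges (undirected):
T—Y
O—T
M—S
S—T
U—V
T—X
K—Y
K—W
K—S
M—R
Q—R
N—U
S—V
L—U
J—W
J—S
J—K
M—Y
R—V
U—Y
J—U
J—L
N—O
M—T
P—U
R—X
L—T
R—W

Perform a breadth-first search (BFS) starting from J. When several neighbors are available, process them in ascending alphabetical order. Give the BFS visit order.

Visit J; enqueue K, L, S, U, W → queue [K, L, S, U, W]
Visit K; enqueue Y → queue [L, S, U, W, Y]
Visit L; enqueue T → queue [S, U, W, Y, T]
Visit S; enqueue M, V → queue [U, W, Y, T, M, V]
Visit U; enqueue N, P → queue [W, Y, T, M, V, N, P]
Visit W; enqueue R → queue [Y, T, M, V, N, P, R]
Visit Y → queue [T, M, V, N, P, R]
Visit T; enqueue O, X → queue [M, V, N, P, R, O, X]
Visit M → queue [V, N, P, R, O, X]
Visit V → queue [N, P, R, O, X]
Visit N → queue [P, R, O, X]
Visit P → queue [R, O, X]
Visit R; enqueue Q → queue [O, X, Q]
Visit O → queue [X, Q]
Visit X → queue [Q]
Visit Q → queue []

J, K, L, S, U, W, Y, T, M, V, N, P, R, O, X, Q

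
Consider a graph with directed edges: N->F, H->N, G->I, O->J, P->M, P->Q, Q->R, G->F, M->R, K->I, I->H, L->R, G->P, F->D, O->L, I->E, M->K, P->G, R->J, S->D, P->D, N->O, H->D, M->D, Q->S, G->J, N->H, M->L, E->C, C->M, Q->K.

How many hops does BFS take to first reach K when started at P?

Level 0: P
Level 1: D, G, M, Q
Level 2: F, I, J, K, L, R, S
Level 3: E, H
Level 4: C, N
Level 5: O
K first appears at level 2.

2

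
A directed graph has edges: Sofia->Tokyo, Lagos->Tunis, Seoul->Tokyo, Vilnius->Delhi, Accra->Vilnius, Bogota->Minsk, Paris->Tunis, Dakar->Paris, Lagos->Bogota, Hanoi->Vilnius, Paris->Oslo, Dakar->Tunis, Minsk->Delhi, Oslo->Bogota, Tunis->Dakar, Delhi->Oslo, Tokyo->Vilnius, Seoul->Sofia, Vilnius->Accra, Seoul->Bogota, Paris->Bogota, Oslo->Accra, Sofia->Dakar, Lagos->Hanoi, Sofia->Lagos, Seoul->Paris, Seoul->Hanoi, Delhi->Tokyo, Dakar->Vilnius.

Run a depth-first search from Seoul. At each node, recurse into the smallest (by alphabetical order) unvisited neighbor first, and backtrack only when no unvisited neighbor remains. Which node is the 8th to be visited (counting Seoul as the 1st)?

Visit Seoul
Seoul → Bogota
Bogota → Minsk
Minsk → Delhi
Delhi → Oslo
Oslo → Accra
Accra → Vilnius
Delhi → Tokyo
Seoul → Hanoi
Seoul → Paris
Paris → Tunis
Tunis → Dakar
Seoul → Sofia
Sofia → Lagos

Visit order: Seoul, Bogota, Minsk, Delhi, Oslo, Accra, Vilnius, Tokyo, Hanoi, Paris, Tunis, Dakar, Sofia, Lagos

Tokyo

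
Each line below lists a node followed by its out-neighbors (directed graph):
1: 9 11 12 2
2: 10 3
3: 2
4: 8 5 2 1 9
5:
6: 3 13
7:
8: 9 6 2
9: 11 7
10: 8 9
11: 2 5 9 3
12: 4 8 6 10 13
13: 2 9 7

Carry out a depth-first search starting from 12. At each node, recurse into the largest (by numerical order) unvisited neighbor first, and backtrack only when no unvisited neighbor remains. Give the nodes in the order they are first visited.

Visit 12
12 → 13
13 → 9
9 → 11
11 → 5
11 → 3
3 → 2
2 → 10
10 → 8
8 → 6
9 → 7
12 → 4
4 → 1

12 → 13 → 9 → 11 → 5 → 3 → 2 → 10 → 8 → 6 → 7 → 4 → 1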